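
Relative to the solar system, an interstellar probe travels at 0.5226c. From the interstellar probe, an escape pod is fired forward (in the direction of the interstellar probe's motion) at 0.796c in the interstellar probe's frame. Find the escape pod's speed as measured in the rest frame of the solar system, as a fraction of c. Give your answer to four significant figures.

Relativistic velocity addition: u = (u' + v)/(1 + u'v/c²), with u' = 0.796c and v = 0.5226c.
Numerator: 0.796 + 0.5226 = 1.3186. Denominator: 1 + (0.796)(0.5226) = 1.4159896.
u = 1.3186/1.4159896 = 0.93122, so the speed is 0.9312c.

0.9312c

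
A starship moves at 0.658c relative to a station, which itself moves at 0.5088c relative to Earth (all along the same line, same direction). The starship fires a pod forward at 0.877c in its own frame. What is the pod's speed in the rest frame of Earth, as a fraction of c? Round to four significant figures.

Apply u = (u'+v)/(1+u'v) twice. Pod in the station frame: (0.877+0.658)/(1+0.877·0.658) = 1.535/1.577066 = 0.97333c.
That velocity, transformed to the rest frame of Earth: (0.97333+0.5088)/(1+0.97333·0.5088) = 1.48213/1.495230304 = 0.99124c.

0.9912c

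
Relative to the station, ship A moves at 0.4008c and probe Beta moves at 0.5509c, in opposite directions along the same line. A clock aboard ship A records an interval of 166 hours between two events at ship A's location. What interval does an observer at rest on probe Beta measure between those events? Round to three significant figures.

The velocity of ship A relative to probe Beta is (0.4008 + 0.5509)c / (1 + 0.4008×0.5509) = 0.77957c; relative speed 0.77957c.
γ for this relative speed: γ = 1/√(1 − 0.607729) = 1.5966.
The clock on ship A records proper time, so probe Beta measures Δt = γΔτ = 1.5966 × 166 = 265 hours.

265 hours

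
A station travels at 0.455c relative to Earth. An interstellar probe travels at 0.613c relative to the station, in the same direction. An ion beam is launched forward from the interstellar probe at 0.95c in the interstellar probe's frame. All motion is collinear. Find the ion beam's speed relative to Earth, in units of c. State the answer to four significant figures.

Apply u = (u'+v)/(1+u'v) twice. Ion beam in the station frame: (0.95+0.613)/(1+0.95·0.613) = 1.563/1.58235 = 0.98777c.
That velocity, transformed to the rest frame of Earth: (0.98777+0.455)/(1+0.98777·0.455) = 1.44277/1.44943535 = 0.9954c.

0.9954c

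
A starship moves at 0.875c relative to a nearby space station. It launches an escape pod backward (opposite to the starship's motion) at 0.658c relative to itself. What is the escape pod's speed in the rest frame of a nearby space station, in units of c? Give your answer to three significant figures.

Relativistic velocity addition: u = (u' + v)/(1 + u'v/c²), with u' = −0.658c and v = 0.875c.
Numerator: −0.658 + 0.875 = 0.217. Denominator: 1 + (−0.658)(0.875) = 0.42425.
u = 0.217/0.42425 = 0.51149, so the speed is 0.511c.

0.511c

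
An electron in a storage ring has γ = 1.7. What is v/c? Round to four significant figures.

0.8087

β = √(1 − 1/γ²) = √(1 − 1/2.89) = √0.653979 = 0.8087.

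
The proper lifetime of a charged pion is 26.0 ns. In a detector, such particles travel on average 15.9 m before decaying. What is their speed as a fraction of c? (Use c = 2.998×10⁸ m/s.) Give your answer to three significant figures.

0.898c

d = βγcτ ⇒ βγ = d/(cτ) = 15.90 m / (7.7948 m) = 2.0398.
β = (βγ)/√(1+(βγ)²) = 2.0398/√5.16078 = 0.898.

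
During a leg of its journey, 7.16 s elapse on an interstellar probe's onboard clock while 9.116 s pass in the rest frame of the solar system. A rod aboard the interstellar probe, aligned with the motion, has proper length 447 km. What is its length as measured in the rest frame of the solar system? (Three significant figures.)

351 km

The time-dilation ratio gives γ = 9.116/7.16 = 1.27318.
The rod contracts by the same γ: 447 km / 1.27318 = 351 km.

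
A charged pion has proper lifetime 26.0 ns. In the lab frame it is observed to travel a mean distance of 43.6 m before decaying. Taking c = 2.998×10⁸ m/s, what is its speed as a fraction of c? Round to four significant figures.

Lab distance = (lab lifetime)·v = γτ·βc, so βγ = d/(cτ) = 43.60/(2.998×10⁸ × 2.600×10^-8) = 5.5935.
With βγ = 5.5935: γ² = 1 + (βγ)² = 32.2872, and β = (βγ)/γ = 5.5935/5.68218 = 0.9844.

0.9844c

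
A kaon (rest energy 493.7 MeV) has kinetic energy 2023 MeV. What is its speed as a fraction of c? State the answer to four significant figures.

γ = 1 + K/(mc²) = 1 + 2023/493.7 = 5.0976.
β = √(1 − 1/γ²) = √(1 − 0.038483) = √0.961517 = 0.9806.

0.9806c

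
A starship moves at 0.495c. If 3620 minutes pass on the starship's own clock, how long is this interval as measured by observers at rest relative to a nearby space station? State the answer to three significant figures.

4170 minutes

Lorentz factor: γ = (1 − 0.245025)^(−1/2) = 1.1509.
Time dilation: Δt = γ·Δτ = 1.1509 × 3620 = 4170 minutes.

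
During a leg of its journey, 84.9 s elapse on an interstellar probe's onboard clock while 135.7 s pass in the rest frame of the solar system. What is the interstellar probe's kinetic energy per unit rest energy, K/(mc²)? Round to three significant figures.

γ = Δt/Δτ = 135.7/84.9 = 1.59835.
Since K = (γ−1)mc², K/(mc²) = 1.59835 − 1 = 0.598.

0.598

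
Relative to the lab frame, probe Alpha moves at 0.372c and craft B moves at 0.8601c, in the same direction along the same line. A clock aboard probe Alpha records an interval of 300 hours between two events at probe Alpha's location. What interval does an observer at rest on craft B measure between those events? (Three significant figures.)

Transform probe Alpha's velocity into craft B's frame: (0.372 − 0.8601)/(1 − 0.372·0.8601) = −0.4881/0.6800428, so the relative speed is 0.71775c.
At |u| = 0.71775c, γ = (1 − 0.515165)^(−1/2) = 1.4362.
Probe Alpha's interval is proper; time dilation gives Δt_B = γΔτ = 1.4362 × 300 hours = 431 hours.

431 hours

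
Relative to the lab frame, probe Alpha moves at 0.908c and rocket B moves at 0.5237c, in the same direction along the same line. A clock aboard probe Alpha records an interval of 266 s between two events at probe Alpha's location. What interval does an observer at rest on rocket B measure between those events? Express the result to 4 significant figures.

390.9 s

The velocity of probe Alpha relative to rocket B is (0.908 − 0.5237)c / (1 − 0.908×0.5237) = 0.73273c; relative speed 0.73273c.
At |u| = 0.73273c, γ = (1 − 0.536893)^(−1/2) = 1.4695.
Probe Alpha's interval is proper; time dilation gives Δt_B = γΔτ = 1.4695 × 266 s = 390.9 s.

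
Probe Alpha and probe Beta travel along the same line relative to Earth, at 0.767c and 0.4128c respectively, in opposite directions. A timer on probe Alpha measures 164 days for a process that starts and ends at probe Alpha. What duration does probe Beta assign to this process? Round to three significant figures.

369 days

Transform probe Alpha's velocity into probe Beta's frame: (0.767 + 0.4128)/(1 + 0.767·0.4128) = 1.1798/1.3166176, so the relative speed is 0.89608c.
γ for this relative speed: γ = 1/√(1 − 0.802959) = 2.2528.
The clock on probe Alpha records proper time, so probe Beta measures Δt = γΔτ = 2.2528 × 164 = 369 days.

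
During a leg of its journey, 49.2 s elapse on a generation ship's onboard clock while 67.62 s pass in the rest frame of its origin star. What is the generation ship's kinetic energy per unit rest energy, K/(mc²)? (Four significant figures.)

γ = Δt/Δτ = 67.62/49.2 = 1.37439.
Since K = (γ−1)mc², K/(mc²) = 1.37439 − 1 = 0.3744.

0.3744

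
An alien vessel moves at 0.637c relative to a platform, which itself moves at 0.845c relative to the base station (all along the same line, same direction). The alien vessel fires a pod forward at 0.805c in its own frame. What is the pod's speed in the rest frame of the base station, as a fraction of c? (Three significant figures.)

First combine the pod and alien vessel (S''→S'): u₁ = (0.805 + 0.637)/(1 + 0.805×0.637) = 1.442/1.512785 = 0.95321.
Then combine with the platform (S'→S): u = (0.95321 + 0.845)/(1 + 0.95321×0.845) = 1.79821/1.80546245 = 0.99598.

0.996c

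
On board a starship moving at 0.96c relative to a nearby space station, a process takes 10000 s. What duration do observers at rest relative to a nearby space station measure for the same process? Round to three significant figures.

Lorentz factor: γ = (1 − 0.9216)^(−1/2) = 3.5714.
Time dilation: Δt = γ·Δτ = 3.5714 × 10000 = 35700 s.

35700 s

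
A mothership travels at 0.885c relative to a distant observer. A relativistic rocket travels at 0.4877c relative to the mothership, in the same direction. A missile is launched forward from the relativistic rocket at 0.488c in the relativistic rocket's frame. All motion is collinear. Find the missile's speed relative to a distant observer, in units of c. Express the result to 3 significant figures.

Apply u = (u'+v)/(1+u'v) twice. Missile in the mothership frame: (0.488+0.4877)/(1+0.488·0.4877) = 0.9757/1.2379976 = 0.78813c.
That velocity, transformed to the rest frame of a distant observer: (0.78813+0.885)/(1+0.78813·0.885) = 1.67313/1.69749505 = 0.98565c.

0.986c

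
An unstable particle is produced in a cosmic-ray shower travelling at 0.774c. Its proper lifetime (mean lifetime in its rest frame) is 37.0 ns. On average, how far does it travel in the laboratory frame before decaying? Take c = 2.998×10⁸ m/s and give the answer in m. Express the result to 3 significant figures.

13.6 m

β² = 0.599076, so γ = 1/√0.400924 = 1.5793.
Lab-frame lifetime: Δt = γτ = 1.5793 × 37.0 ns = 58.434 ns.
Distance: d = vΔt = 0.774 × 2.998×10⁸ m/s × 5.8434×10^-8 s = 13.6 m.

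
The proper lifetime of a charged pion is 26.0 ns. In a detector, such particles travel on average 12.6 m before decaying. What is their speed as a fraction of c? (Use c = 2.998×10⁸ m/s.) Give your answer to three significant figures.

0.850c

Let x = d/(cτ) = 12.60 m / (2.998×10⁸ m/s × 2.600×10^-8 s) = 1.6165. Since d = βγcτ, x = βγ = β/√(1−β²).
Solving: β² = x²/(1+x²) = 2.61307/3.61307 = 0.723227, so β = 0.850.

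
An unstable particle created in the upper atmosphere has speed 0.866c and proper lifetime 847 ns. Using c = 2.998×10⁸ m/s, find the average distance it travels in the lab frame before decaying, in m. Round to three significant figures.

440 m

With β = 0.866, γ = 1/√(1 − 0.866²) = 1/√0.250044 = 1.9998.
Lab-frame lifetime: Δt = γτ = 1.9998 × 847 ns = 1693.8 ns.
Distance: d = vΔt = 0.866 × 2.998×10⁸ m/s × 1.6938×10^-6 s = 440 m.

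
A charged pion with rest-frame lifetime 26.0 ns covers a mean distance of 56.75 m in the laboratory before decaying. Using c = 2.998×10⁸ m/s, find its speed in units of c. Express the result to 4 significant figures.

0.9907c

Lab distance = (lab lifetime)·v = γτ·βc, so βγ = d/(cτ) = 56.75/(2.998×10⁸ × 2.600×10^-8) = 7.2805.
With βγ = 7.2805: γ² = 1 + (βγ)² = 54.0057, and β = (βγ)/γ = 7.2805/7.34886 = 0.9907.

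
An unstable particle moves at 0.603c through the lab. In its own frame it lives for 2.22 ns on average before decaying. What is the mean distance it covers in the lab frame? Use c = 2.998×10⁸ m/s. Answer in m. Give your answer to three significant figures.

Lorentz factor: γ = (1 − 0.363609)^(−1/2) = 1.2535.
Lab-frame lifetime: Δt = γτ = 1.2535 × 2.22 ns = 2.7828 ns.
Distance: d = vΔt = 0.603 × 2.998×10⁸ m/s × 2.7828×10^-9 s = 0.503 m.

0.503 m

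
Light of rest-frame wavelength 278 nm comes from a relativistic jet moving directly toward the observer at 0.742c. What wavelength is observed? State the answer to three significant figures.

Relativistic Doppler for wavelength: λ_obs = λ_src · √((1−β)/(1+β)).
With β = 0.742: factor = √(0.258/1.742) = 0.38484.
λ_obs = 278 × 0.38484 = 107 nm.

107 nm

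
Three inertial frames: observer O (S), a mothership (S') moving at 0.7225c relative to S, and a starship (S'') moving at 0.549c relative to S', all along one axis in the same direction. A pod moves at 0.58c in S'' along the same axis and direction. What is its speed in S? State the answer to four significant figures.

First combine the pod and starship (S''→S'): u₁ = (0.58 + 0.549)/(1 + 0.58×0.549) = 1.129/1.31842 = 0.85633.
Then combine with the mothership (S'→S): u = (0.85633 + 0.7225)/(1 + 0.85633×0.7225) = 1.57883/1.618698425 = 0.97537.

0.9754c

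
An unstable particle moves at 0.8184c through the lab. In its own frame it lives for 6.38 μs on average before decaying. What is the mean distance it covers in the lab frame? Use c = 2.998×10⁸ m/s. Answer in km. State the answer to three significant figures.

γ = 1/√(1 − β²) = 1/√(1 − 0.66977856) = 1/√0.33022144 = 1/0.574649 = 1.7402.
Lab-frame lifetime: Δt = γτ = 1.7402 × 6.38 μs = 11.102 μs.
Distance: d = vΔt = 0.8184 × 2.998×10⁸ m/s × 1.1102×10^-5 s = 2720 m = 2.72 km.

2.72 km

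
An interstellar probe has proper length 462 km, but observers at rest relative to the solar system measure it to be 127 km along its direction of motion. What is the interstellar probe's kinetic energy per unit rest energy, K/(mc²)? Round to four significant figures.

2.638

γ = L₀/L = 462/127 = 3.6378.
K/(mc²) = γ − 1 = 3.6378 − 1 = 2.638.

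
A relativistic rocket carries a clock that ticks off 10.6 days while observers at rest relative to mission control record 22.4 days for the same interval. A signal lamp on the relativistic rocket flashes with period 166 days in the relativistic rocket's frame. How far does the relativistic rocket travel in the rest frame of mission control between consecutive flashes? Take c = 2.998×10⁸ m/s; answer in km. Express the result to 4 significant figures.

From Δt = γΔτ: γ = 22.4/10.6 = 2.11321.
β = √(1 − 1/γ²) = 0.88095. Lab-frame period = γτ = 2.11321×166 days = 350.79 days. Distance = βc × γτ = 0.88095 × 2.998×10⁸ m/s × 30308256 s = 8.0047×10^15 m = 8.005×10^12 km.

8.005×10^12 km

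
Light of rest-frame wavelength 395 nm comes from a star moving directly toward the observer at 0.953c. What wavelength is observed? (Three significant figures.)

61.3 nm

Relativistic Doppler for wavelength: λ_obs = λ_src · √((1−β)/(1+β)).
With β = 0.953: factor = √(0.047/1.953) = 0.15513.
λ_obs = 395 × 0.15513 = 61.3 nm.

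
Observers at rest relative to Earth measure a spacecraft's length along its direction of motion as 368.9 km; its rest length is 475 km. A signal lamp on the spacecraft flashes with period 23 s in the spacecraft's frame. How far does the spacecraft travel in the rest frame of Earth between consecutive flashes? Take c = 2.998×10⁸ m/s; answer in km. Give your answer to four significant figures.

5.593×10^6 km

Length contraction gives γ = L₀/L = 475/368.9 = 1.28761.
β = √(1 − 1/γ²) = 0.62995. Lab-frame period = γτ = 1.28761×23 s = 29.615 s. Distance = βc × γτ = 0.62995 × 2.998×10⁸ m/s × 29.615 s = 5.5931×10^9 m = 5.593×10^6 km.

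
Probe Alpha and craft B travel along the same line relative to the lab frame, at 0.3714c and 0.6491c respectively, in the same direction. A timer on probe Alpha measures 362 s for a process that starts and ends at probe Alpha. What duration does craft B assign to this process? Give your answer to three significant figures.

389 s

Speed of probe Alpha in craft B's frame: u = (v_A − v_B)/(1 − v_A v_B/c²) = (0.3714 − 0.6491)/(1 − 0.3714×0.6491) = −0.2777/0.75892426 = −0.36591; |u| = 0.36591c.
At |u| = 0.36591c, γ = (1 − 0.13389)^(−1/2) = 1.0745.
Probe Alpha's interval is proper; time dilation gives Δt_B = γΔτ = 1.0745 × 362 s = 389 s.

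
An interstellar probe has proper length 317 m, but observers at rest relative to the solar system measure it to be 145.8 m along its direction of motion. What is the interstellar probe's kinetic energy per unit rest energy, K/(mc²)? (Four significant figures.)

1.174

Length contraction gives γ = L₀/L = 317/145.8 = 2.17421.
K/(mc²) = γ − 1 = 2.17421 − 1 = 1.174.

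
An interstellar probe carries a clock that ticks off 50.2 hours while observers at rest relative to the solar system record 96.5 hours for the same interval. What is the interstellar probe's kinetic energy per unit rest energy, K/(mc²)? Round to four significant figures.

0.9223

The time-dilation ratio gives γ = 96.5/50.2 = 1.92231.
Since K = (γ−1)mc², K/(mc²) = 1.92231 − 1 = 0.9223.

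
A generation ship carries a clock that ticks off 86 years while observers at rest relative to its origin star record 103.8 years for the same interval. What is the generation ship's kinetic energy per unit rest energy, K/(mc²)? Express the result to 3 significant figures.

0.207

From Δt = γΔτ: γ = 103.8/86 = 1.20698.
Since K = (γ−1)mc², K/(mc²) = 1.20698 − 1 = 0.207.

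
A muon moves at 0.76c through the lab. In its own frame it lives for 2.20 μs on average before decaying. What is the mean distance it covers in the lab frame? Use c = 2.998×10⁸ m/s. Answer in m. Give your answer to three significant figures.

With β = 0.76, γ = 1/√(1 − 0.76²) = 1/√0.4224 = 1.5386.
Lab-frame lifetime: Δt = γτ = 1.5386 × 2.20 μs = 3.3849 μs.
Distance: d = vΔt = 0.76 × 2.998×10⁸ m/s × 3.3849×10^-6 s = 771 m.

771 m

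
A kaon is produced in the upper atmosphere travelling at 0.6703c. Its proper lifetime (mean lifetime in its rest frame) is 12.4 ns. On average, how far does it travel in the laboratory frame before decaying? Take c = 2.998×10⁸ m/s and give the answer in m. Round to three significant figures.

γ = 1/√(1 − β²) = 1/√(1 − 0.44930209) = 1/√0.55069791 = 1/0.74209 = 1.3475.
Lab-frame lifetime: Δt = γτ = 1.3475 × 12.4 ns = 16.709 ns.
Distance: d = vΔt = 0.6703 × 2.998×10⁸ m/s × 1.6709×10^-8 s = 3.36 m.

3.36 m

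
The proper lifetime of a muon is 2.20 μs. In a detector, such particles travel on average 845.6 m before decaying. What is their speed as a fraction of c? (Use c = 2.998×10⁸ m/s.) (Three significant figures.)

Let x = d/(cτ) = 845.6 m / (2.998×10⁸ m/s × 2.200×10^-6 s) = 1.2821. Since d = βγcτ, x = βγ = β/√(1−β²).
Solving: β² = x²/(1+x²) = 1.64378/2.64378 = 0.621754, so β = 0.789.

0.789c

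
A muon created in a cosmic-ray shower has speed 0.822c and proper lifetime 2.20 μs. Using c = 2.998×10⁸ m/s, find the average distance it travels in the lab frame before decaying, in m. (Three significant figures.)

γ = 1/√(1 − β²) = 1/√(1 − 0.675684) = 1/√0.324316 = 1/0.569487 = 1.756.
Lab-frame lifetime: Δt = γτ = 1.756 × 2.20 μs = 3.8632 μs.
Distance: d = vΔt = 0.822 × 2.998×10⁸ m/s × 3.8632×10^-6 s = 952 m.

952 m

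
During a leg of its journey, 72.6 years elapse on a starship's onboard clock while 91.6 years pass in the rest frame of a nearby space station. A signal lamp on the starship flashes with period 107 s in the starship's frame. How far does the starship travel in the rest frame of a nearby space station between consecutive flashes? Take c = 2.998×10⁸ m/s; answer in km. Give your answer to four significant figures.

2.468×10^7 km

The time-dilation ratio gives γ = 91.6/72.6 = 1.26171.
β = √(1 − 1/γ²) = 0.60977. Lab-frame period = γτ = 1.26171×107 s = 135 s. Distance = βc × γτ = 0.60977 × 2.998×10⁸ m/s × 135 s = 2.4679×10^10 m = 2.468×10^7 km.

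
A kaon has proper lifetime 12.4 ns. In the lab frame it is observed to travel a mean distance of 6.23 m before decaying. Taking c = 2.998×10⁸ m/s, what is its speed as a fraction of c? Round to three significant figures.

0.859c

d = βγcτ ⇒ βγ = d/(cτ) = 6.230 m / (3.71752 m) = 1.6758.
β = (βγ)/√(1+(βγ)²) = 1.6758/√3.80831 = 0.859.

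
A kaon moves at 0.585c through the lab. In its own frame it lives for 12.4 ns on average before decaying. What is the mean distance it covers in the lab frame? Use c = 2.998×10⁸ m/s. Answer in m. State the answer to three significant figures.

2.68 m

With β = 0.585, γ = 1/√(1 − 0.585²) = 1/√0.657775 = 1.233.
Lab-frame lifetime: Δt = γτ = 1.233 × 12.4 ns = 15.289 ns.
Distance: d = vΔt = 0.585 × 2.998×10⁸ m/s × 1.5289×10^-8 s = 2.68 m.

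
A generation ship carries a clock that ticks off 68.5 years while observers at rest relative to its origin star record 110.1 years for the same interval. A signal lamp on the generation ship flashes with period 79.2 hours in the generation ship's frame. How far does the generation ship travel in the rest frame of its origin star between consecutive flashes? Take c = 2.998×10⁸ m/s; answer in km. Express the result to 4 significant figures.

1.076×10^11 km

The time-dilation ratio gives γ = 110.1/68.5 = 1.6073.
β = √(1 − 1/γ²) = 0.78289. Lab-frame period = γτ = 1.6073×79.2 hours = 127.3 hours. Distance = βc × γτ = 0.78289 × 2.998×10⁸ m/s × 458280 s = 1.0756×10^14 m = 1.076×10^11 km.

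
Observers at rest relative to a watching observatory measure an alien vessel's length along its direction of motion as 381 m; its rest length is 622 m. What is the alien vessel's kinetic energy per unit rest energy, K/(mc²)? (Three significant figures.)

0.633

Length contraction gives γ = L₀/L = 622/381 = 1.63255.
K/(mc²) = γ − 1 = 1.63255 − 1 = 0.633.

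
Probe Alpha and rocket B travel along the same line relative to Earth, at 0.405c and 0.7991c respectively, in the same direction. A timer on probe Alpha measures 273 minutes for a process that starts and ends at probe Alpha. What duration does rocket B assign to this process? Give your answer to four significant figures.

335.9 minutes

The velocity of probe Alpha relative to rocket B is (0.405 − 0.7991)c / (1 − 0.405×0.7991) = −0.58267c; relative speed 0.58267c.
At |u| = 0.58267c, γ = (1 − 0.339504)^(−1/2) = 1.2305.
The clock on probe Alpha records proper time, so rocket B measures Δt = γΔτ = 1.2305 × 273 = 335.9 minutes.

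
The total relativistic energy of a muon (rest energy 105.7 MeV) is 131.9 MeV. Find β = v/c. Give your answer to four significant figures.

γ = E/(mc²) = 131.9/105.7 = 1.2479.
β = √(1 − 1/γ²) = √(1 − 0.642156) = √0.357844 = 0.5982.

0.5982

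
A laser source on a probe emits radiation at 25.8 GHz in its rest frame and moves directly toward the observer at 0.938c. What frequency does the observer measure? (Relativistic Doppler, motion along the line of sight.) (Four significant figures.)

Relativistic Doppler (source moving toward): f_obs = f_src · √((1+β)/(1−β)).
With β = 0.938: factor = √(1.938/0.062) = 5.5909.
f_obs = 25.8 × 5.5909 = 144.2 GHz.

144.2 GHz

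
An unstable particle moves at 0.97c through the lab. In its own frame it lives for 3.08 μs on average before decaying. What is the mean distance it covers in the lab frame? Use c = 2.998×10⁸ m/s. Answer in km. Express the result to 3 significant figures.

With β = 0.97, γ = 1/√(1 − 0.97²) = 1/√0.0591 = 4.1135.
Lab-frame lifetime: Δt = γτ = 4.1135 × 3.08 μs = 12.67 μs.
Distance: d = vΔt = 0.97 × 2.998×10⁸ m/s × 1.2670×10^-5 s = 3680 m = 3.68 km.

3.68 km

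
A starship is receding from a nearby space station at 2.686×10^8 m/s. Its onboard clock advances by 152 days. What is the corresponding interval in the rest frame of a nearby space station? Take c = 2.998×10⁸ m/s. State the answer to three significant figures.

β = v/c = (2.686×10^8 m/s)/(2.998×10⁸ m/s) = 0.895931.
β² = 0.8026924, so γ = 1/√0.1973076 = 2.2513.
The onboard clock measures proper time, so the interval in the rest frame of a nearby space station is dilated: Δt = γ·Δτ = 2.2513 × 152 days = 342 days.

342 days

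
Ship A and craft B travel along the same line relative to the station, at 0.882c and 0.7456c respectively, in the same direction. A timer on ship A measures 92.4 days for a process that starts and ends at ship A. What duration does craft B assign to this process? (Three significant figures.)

101 days

Transform ship A's velocity into craft B's frame: (0.882 − 0.7456)/(1 − 0.882·0.7456) = 0.1364/0.3423808, so the relative speed is 0.39839c.
γ for this relative speed: γ = 1/√(1 − 0.158715) = 1.0903.
The clock on ship A records proper time, so craft B measures Δt = γΔτ = 1.0903 × 92.4 = 101 days.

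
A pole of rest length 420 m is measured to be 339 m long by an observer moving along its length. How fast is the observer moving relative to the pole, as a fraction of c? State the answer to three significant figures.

Length contraction gives γ = L₀/L = 420/339 = 1.2389.
β = √(1 − 1/γ²) = √0.34848 = 0.590.

0.590c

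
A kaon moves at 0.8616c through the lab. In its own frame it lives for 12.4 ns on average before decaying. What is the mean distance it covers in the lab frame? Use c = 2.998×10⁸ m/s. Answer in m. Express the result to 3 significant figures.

6.31 m

Lorentz factor: γ = (1 − 0.74235456)^(−1/2) = 1.9701.
Lab-frame lifetime: Δt = γτ = 1.9701 × 12.4 ns = 24.429 ns.
Distance: d = vΔt = 0.8616 × 2.998×10⁸ m/s × 2.4429×10^-8 s = 6.31 m.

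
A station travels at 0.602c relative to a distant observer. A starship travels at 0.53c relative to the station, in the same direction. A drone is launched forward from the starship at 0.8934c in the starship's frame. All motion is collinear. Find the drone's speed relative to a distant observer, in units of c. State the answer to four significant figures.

0.9914c

Apply u = (u'+v)/(1+u'v) twice. Drone in the station frame: (0.8934+0.53)/(1+0.8934·0.53) = 1.4234/1.473502 = 0.966c.
That velocity, transformed to the rest frame of a distant observer: (0.966+0.602)/(1+0.966·0.602) = 1.568/1.581532 = 0.99144c.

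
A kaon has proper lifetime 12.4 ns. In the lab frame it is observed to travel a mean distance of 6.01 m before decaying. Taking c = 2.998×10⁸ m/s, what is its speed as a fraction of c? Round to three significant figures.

Lab distance = (lab lifetime)·v = γτ·βc, so βγ = d/(cτ) = 6.010/(2.998×10⁸ × 1.240×10^-8) = 1.6167.
With βγ = 1.6167: γ² = 1 + (βγ)² = 3.61372, and β = (βγ)/γ = 1.6167/1.90098 = 0.850.

0.850c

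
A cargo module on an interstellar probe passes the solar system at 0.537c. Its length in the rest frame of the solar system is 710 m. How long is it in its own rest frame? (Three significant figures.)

842 m

β² = 0.288369, so γ = 1/√0.711631 = 1.1854.
Proper length: L₀ = γ·L = 1.1854 × 710 = 842 m.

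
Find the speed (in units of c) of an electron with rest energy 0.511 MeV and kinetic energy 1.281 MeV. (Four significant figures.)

0.9585c

γ = 1 + K/(mc²) = 1 + 1.281/0.511 = 3.5068.
β = √(1 − 1/γ²) = √(1 − 0.0813164) = √0.9186836 = 0.9585.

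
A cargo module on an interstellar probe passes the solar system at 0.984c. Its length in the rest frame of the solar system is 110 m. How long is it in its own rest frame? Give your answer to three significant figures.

γ = 1/√(1 − β²) = 1/√(1 − 0.968256) = 1/√0.031744 = 1/0.178168 = 5.6127.
Proper length: L₀ = γ·L = 5.6127 × 110 = 617 m.

617 m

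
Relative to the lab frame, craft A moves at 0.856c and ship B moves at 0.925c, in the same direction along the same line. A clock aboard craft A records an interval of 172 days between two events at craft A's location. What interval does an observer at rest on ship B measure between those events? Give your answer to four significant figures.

182.3 days

The velocity of craft A relative to ship B is (0.856 − 0.925)c / (1 − 0.856×0.925) = −0.33141c; relative speed 0.33141c.
γ for this relative speed: γ = 1/√(1 − 0.109833) = 1.0599.
The clock on craft A records proper time, so ship B measures Δt = γΔτ = 1.0599 × 172 = 182.3 days.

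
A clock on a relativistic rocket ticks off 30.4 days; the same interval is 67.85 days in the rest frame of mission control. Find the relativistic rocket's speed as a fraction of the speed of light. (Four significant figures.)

0.8940c

γ = Δt/Δτ = 67.85/30.4 = 2.2319.
β = √(1 − 1/γ²) = √(1 − 0.200748) = √0.799252 = 0.8940.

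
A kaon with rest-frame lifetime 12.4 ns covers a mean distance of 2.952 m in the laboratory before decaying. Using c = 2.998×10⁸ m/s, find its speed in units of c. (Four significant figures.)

0.6219c

d = βγcτ ⇒ βγ = d/(cτ) = 2.952 m / (3.71752 m) = 0.79408.
β = (βγ)/√(1+(βγ)²) = 0.79408/√1.630563 = 0.6219.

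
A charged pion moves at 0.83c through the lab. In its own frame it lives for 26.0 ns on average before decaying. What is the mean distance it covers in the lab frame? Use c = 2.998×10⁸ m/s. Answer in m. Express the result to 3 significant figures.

11.6 m

γ = 1/√(1 − β²) = 1/√(1 − 0.6889) = 1/√0.3111 = 1/0.557763 = 1.7929.
Lab-frame lifetime: Δt = γτ = 1.7929 × 26.0 ns = 46.615 ns.
Distance: d = vΔt = 0.83 × 2.998×10⁸ m/s × 4.6615×10^-8 s = 11.6 m.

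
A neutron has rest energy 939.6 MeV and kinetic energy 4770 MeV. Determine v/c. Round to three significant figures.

K = (γ−1)mc², so γ = 1 + 4770/939.6 = 6.0766.
Then v/c = √(1 − γ⁻²) = √(1 − 0.0270819) = √0.9729181 = 0.986.

0.986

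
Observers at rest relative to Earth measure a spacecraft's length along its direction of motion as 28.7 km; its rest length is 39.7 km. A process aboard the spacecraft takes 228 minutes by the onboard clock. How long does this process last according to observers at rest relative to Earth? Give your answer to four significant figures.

From L = L₀/γ: γ = 39.7/28.7 = 1.38328.
The same γ dilates the second interval: 1.38328 × 228 minutes = 315.4 minutes.

315.4 minutes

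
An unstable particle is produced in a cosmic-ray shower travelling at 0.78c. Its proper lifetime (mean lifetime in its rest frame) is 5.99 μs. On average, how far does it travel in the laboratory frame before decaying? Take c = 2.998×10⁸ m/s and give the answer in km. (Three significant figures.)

2.24 km

β² = 0.6084, so γ = 1/√0.3916 = 1.598.
Lab-frame lifetime: Δt = γτ = 1.598 × 5.99 μs = 9.572 μs.
Distance: d = vΔt = 0.78 × 2.998×10⁸ m/s × 9.5720×10^-6 s = 2240 m = 2.24 km.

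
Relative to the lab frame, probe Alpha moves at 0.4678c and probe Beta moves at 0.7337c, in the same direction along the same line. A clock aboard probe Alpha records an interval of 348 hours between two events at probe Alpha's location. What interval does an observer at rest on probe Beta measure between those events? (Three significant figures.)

381 hours

The velocity of probe Alpha relative to probe Beta is (0.4678 − 0.7337)c / (1 − 0.4678×0.7337) = −0.40486c; relative speed 0.40486c.
At |u| = 0.40486c, γ = (1 − 0.163912)^(−1/2) = 1.0936.
The clock on probe Alpha records proper time, so probe Beta measures Δt = γΔτ = 1.0936 × 348 = 381 hours.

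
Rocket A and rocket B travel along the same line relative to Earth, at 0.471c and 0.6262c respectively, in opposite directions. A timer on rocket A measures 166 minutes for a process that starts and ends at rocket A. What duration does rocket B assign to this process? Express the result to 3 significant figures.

313 minutes

The velocity of rocket A relative to rocket B is (0.471 + 0.6262)c / (1 + 0.471×0.6262) = 0.8473c; relative speed 0.8473c.
At |u| = 0.8473c, γ = (1 − 0.717917)^(−1/2) = 1.8828.
Rocket A's interval is proper; time dilation gives Δt_B = γΔτ = 1.8828 × 166 minutes = 313 minutes.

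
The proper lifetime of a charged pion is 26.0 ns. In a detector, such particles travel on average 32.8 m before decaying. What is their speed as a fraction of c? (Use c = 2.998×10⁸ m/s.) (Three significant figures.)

0.973c

Lab distance = (lab lifetime)·v = γτ·βc, so βγ = d/(cτ) = 32.80/(2.998×10⁸ × 2.600×10^-8) = 4.2079.
With βγ = 4.2079: γ² = 1 + (βγ)² = 18.7064, and β = (βγ)/γ = 4.2079/4.32509 = 0.973.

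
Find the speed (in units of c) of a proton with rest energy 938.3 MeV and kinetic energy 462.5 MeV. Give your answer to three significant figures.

K = (γ−1)mc², so γ = 1 + 462.5/938.3 = 1.4929.
Then v/c = √(1 − γ⁻²) = √(1 − 0.448682) = √0.551318 = 0.743.

0.743c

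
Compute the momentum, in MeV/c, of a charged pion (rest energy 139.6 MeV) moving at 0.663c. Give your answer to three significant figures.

124 MeV/c

Lorentz factor: γ = (1 − 0.439569)^(−1/2) = 1.3358.
Momentum: p = γβ·mc = 1.3358 × 0.663 × 139.6 MeV/c = 124 MeV/c.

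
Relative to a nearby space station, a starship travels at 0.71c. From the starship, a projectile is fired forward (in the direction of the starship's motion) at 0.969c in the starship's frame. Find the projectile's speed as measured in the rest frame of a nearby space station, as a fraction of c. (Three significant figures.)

0.995c

Relativistic velocity addition: u = (u' + v)/(1 + u'v/c²), with u' = 0.969c and v = 0.71c.
Numerator: 0.969 + 0.71 = 1.679. Denominator: 1 + (0.969)(0.71) = 1.68799.
u = 1.679/1.68799 = 0.99467, so the speed is 0.995c.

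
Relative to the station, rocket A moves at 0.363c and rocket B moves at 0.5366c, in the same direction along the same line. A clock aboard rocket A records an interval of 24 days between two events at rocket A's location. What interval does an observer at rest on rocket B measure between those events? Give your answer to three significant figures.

24.6 days

Transform rocket A's velocity into rocket B's frame: (0.363 − 0.5366)/(1 − 0.363·0.5366) = −0.1736/0.8052142, so the relative speed is 0.21559c.
At |u| = 0.21559c, γ = (1 − 0.046479)^(−1/2) = 1.0241.
Rocket A's interval is proper; time dilation gives Δt_B = γΔτ = 1.0241 × 24 days = 24.6 days.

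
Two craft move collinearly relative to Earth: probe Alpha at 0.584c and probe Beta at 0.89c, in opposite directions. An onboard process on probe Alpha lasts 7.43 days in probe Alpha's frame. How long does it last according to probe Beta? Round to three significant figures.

30.5 days

The velocity of probe Alpha relative to probe Beta is (0.584 + 0.89)c / (1 + 0.584×0.89) = 0.96989c; relative speed 0.96989c.
γ for this relative speed: γ = 1/√(1 − 0.940687) = 4.1061.
Probe Alpha's interval is proper; time dilation gives Δt_B = γΔτ = 4.1061 × 7.43 days = 30.5 days.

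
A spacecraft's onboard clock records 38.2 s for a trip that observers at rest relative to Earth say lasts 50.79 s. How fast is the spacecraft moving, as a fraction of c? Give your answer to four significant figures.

0.6590c

γ = Δt/Δτ = 50.79/38.2 = 1.3296.
β = √(1 − 1/γ²) = √(1 − 0.565663) = √0.434337 = 0.6590.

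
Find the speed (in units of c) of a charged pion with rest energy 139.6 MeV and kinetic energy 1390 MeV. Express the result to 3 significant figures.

K = (γ−1)mc², so γ = 1 + 1390/139.6 = 10.957.
Then v/c = √(1 − γ⁻²) = √(1 − 0.00832946) = √0.99167054 = 0.996.

0.996c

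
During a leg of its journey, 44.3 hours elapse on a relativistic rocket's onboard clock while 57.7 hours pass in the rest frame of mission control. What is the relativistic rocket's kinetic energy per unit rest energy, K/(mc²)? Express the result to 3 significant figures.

0.302

The time-dilation ratio gives γ = 57.7/44.3 = 1.30248.
K/(mc²) = γ − 1 = 1.30248 − 1 = 0.302.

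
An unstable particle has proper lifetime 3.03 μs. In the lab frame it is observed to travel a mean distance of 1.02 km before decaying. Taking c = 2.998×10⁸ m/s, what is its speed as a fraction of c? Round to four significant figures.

Let x = d/(cτ) = 1020 m / (2.998×10⁸ m/s × 3.030×10^-6 s) = 1.1229. Since d = βγcτ, x = βγ = β/√(1−β²).
Solving: β² = x²/(1+x²) = 1.2609/2.2609 = 0.557698, so β = 0.7468.

0.7468c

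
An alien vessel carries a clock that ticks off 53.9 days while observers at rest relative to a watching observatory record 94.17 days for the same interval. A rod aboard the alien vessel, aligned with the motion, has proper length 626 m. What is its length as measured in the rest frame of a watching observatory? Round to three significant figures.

γ = Δt/Δτ = 94.17/53.9 = 1.74712.
The rod contracts by the same γ: 626 m / 1.74712 = 358 m.

358 m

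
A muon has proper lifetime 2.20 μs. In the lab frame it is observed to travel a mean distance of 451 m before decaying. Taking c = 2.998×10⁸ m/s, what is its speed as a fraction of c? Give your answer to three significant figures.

0.564c

Let x = d/(cτ) = 451.0 m / (2.998×10⁸ m/s × 2.200×10^-6 s) = 0.68379. Since d = βγcτ, x = βγ = β/√(1−β²).
Solving: β² = x²/(1+x²) = 0.467569/1.467569 = 0.318601, so β = 0.564.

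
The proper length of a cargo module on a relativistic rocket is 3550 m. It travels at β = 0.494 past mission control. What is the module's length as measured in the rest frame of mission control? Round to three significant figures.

3090 m

γ = 1/√(1 − β²) = 1/√(1 − 0.244036) = 1/√0.755964 = 1/0.869462 = 1.1501.
Along the direction of motion the measured length is L₀/γ = 3550/1.1501 = 3090 m.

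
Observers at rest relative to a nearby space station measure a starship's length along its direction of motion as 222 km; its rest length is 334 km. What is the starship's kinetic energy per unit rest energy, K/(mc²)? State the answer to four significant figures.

0.5045

From L = L₀/γ: γ = 334/222 = 1.5045.
K/(mc²) = γ − 1 = 1.5045 − 1 = 0.5045.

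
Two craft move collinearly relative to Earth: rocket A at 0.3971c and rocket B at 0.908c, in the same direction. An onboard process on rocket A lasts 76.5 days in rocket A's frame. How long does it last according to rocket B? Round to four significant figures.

127.2 days

Transform rocket A's velocity into rocket B's frame: (0.3971 − 0.908)/(1 − 0.3971·0.908) = −0.5109/0.6394332, so the relative speed is 0.79899c.
γ for this relative speed: γ = 1/√(1 − 0.638385) = 1.6629.
Rocket A's interval is proper; time dilation gives Δt_B = γΔτ = 1.6629 × 76.5 days = 127.2 days.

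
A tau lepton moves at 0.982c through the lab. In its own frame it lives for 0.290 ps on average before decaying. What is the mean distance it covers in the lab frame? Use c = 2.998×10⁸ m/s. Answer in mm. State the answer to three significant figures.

0.452 mm

γ = 1/√(1 − β²) = 1/√(1 − 0.964324) = 1/√0.035676 = 1/0.188881 = 5.2943.
Lab-frame lifetime: Δt = γτ = 5.2943 × 0.290 ps = 1.5353 ps.
Distance: d = vΔt = 0.982 × 2.998×10⁸ m/s × 1.5353×10^-12 s = 4.52×10^-4 m = 0.452 mm.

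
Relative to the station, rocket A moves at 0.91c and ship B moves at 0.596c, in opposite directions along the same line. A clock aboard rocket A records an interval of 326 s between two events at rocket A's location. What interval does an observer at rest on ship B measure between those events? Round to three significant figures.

The velocity of rocket A relative to ship B is (0.91 + 0.596)c / (1 + 0.91×0.596) = 0.97643c; relative speed 0.97643c.
γ for this relative speed: γ = 1/√(1 − 0.953416) = 4.6332.
Rocket A's interval is proper; time dilation gives Δt_B = γΔτ = 4.6332 × 326 s = 1510 s.

1510 s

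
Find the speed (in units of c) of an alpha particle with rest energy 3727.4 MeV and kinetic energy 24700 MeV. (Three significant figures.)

γ = 1 + K/(mc²) = 1 + 24700/3727.4 = 7.6266.
β = √(1 − 1/γ²) = √(1 − 0.0171925) = √0.9828075 = 0.991.

0.991c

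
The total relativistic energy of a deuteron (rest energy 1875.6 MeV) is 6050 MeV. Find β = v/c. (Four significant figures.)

Total energy E = γmc² gives γ = 6050/1875.6 = 3.2256.
Hence β = √(1 − 1/γ²) = √(1 − 0.0961123) = √0.9038877 = 0.9507.

0.9507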